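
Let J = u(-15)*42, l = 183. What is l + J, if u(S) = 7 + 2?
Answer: 561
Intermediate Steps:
u(S) = 9
J = 378 (J = 9*42 = 378)
l + J = 183 + 378 = 561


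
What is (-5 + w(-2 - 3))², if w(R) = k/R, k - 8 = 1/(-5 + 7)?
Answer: 4489/100 ≈ 44.890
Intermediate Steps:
k = 17/2 (k = 8 + 1/(-5 + 7) = 8 + 1/2 = 8 + ½ = 17/2 ≈ 8.5000)
w(R) = 17/(2*R)
(-5 + w(-2 - 3))² = (-5 + 17/(2*(-2 - 3)))² = (-5 + (17/2)/(-5))² = (-5 + (17/2)*(-⅕))² = (-5 - 17/10)² = (-67/10)² = 4489/100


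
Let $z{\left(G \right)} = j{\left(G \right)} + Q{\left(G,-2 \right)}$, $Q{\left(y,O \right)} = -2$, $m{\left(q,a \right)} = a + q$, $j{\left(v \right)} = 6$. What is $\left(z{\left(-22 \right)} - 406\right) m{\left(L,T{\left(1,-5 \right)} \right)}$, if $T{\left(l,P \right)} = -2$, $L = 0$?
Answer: $804$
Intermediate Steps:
$z{\left(G \right)} = 4$ ($z{\left(G \right)} = 6 - 2 = 4$)
$\left(z{\left(-22 \right)} - 406\right) m{\left(L,T{\left(1,-5 \right)} \right)} = \left(4 - 406\right) \left(-2 + 0\right) = \left(4 - 406\right) \left(-2\right) = \left(-402\right) \left(-2\right) = 804$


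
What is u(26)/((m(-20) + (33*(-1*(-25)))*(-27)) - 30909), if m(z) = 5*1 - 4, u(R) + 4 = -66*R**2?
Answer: 44620/53183 ≈ 0.83899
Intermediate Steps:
u(R) = -4 - 66*R**2
m(z) = 1 (m(z) = 5 - 4 = 1)
u(26)/((m(-20) + (33*(-1*(-25)))*(-27)) - 30909) = (-4 - 66*26**2)/((1 + (33*(-1*(-25)))*(-27)) - 30909) = (-4 - 66*676)/((1 + (33*25)*(-27)) - 30909) = (-4 - 44616)/((1 + 825*(-27)) - 30909) = -44620/((1 - 22275) - 30909) = -44620/(-22274 - 30909) = -44620/(-53183) = -44620*(-1/53183) = 44620/53183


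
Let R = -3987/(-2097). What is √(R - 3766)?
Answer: I*√204349155/233 ≈ 61.352*I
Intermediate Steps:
R = 443/233 (R = -3987*(-1/2097) = 443/233 ≈ 1.9013)
√(R - 3766) = √(443/233 - 3766) = √(-877035/233) = I*√204349155/233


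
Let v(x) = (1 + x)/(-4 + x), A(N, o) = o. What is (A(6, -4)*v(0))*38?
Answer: 38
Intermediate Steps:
v(x) = (1 + x)/(-4 + x)
(A(6, -4)*v(0))*38 = -4*(1 + 0)/(-4 + 0)*38 = -4/(-4)*38 = -(-1)*38 = -4*(-1/4)*38 = 1*38 = 38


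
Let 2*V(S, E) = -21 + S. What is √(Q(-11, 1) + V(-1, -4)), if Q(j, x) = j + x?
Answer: I*√21 ≈ 4.5826*I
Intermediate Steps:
V(S, E) = -21/2 + S/2 (V(S, E) = (-21 + S)/2 = -21/2 + S/2)
√(Q(-11, 1) + V(-1, -4)) = √((-11 + 1) + (-21/2 + (½)*(-1))) = √(-10 + (-21/2 - ½)) = √(-10 - 11) = √(-21) = I*√21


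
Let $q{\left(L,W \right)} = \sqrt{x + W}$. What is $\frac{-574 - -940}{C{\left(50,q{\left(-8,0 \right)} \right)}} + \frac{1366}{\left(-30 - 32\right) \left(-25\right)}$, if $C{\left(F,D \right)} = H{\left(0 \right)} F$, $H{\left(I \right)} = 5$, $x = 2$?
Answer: $\frac{9088}{3875} \approx 2.3453$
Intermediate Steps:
$q{\left(L,W \right)} = \sqrt{2 + W}$
$C{\left(F,D \right)} = 5 F$
$\frac{-574 - -940}{C{\left(50,q{\left(-8,0 \right)} \right)}} + \frac{1366}{\left(-30 - 32\right) \left(-25\right)} = \frac{-574 - -940}{5 \cdot 50} + \frac{1366}{\left(-30 - 32\right) \left(-25\right)} = \frac{-574 + 940}{250} + \frac{1366}{\left(-30 - 32\right) \left(-25\right)} = 366 \cdot \frac{1}{250} + \frac{1366}{\left(-62\right) \left(-25\right)} = \frac{183}{125} + \frac{1366}{1550} = \frac{183}{125} + 1366 \cdot \frac{1}{1550} = \frac{183}{125} + \frac{683}{775} = \frac{9088}{3875}$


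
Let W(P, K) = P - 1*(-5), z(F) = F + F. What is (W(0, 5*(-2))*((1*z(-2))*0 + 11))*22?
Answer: 1210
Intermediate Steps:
z(F) = 2*F
W(P, K) = 5 + P (W(P, K) = P + 5 = 5 + P)
(W(0, 5*(-2))*((1*z(-2))*0 + 11))*22 = ((5 + 0)*((1*(2*(-2)))*0 + 11))*22 = (5*((1*(-4))*0 + 11))*22 = (5*(-4*0 + 11))*22 = (5*(0 + 11))*22 = (5*11)*22 = 55*22 = 1210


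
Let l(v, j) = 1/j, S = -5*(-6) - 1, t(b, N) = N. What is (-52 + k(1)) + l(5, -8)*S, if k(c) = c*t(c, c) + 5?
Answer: -397/8 ≈ -49.625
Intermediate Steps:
S = 29 (S = 30 - 1 = 29)
k(c) = 5 + c**2 (k(c) = c*c + 5 = c**2 + 5 = 5 + c**2)
(-52 + k(1)) + l(5, -8)*S = (-52 + (5 + 1**2)) + 29/(-8) = (-52 + (5 + 1)) - 1/8*29 = (-52 + 6) - 29/8 = -46 - 29/8 = -397/8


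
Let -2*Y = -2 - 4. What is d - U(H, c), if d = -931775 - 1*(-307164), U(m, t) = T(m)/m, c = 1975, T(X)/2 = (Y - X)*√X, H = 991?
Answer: -624611 + 1976*√991/991 ≈ -6.2455e+5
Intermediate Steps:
Y = 3 (Y = -(-2 - 4)/2 = -½*(-6) = 3)
T(X) = 2*√X*(3 - X) (T(X) = 2*((3 - X)*√X) = 2*(√X*(3 - X)) = 2*√X*(3 - X))
U(m, t) = 2*(3 - m)/√m (U(m, t) = (2*√m*(3 - m))/m = 2*(3 - m)/√m)
d = -624611 (d = -931775 + 307164 = -624611)
d - U(H, c) = -624611 - 2*(3 - 1*991)/√991 = -624611 - 2*√991/991*(3 - 991) = -624611 - 2*√991/991*(-988) = -624611 - (-1976)*√991/991 = -624611 + 1976*√991/991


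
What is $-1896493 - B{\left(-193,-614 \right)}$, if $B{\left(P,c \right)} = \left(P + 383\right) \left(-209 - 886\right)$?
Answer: $-1688443$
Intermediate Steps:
$B{\left(P,c \right)} = -419385 - 1095 P$ ($B{\left(P,c \right)} = \left(383 + P\right) \left(-1095\right) = -419385 - 1095 P$)
$-1896493 - B{\left(-193,-614 \right)} = -1896493 - \left(-419385 - -211335\right) = -1896493 - \left(-419385 + 211335\right) = -1896493 - -208050 = -1896493 + 208050 = -1688443$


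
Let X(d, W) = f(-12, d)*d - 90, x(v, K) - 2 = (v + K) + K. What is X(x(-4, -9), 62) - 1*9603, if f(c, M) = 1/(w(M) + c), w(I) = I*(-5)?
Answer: -213251/22 ≈ -9693.2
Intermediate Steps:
w(I) = -5*I
x(v, K) = 2 + v + 2*K (x(v, K) = 2 + ((v + K) + K) = 2 + ((K + v) + K) = 2 + (v + 2*K) = 2 + v + 2*K)
f(c, M) = 1/(c - 5*M) (f(c, M) = 1/(-5*M + c) = 1/(c - 5*M))
X(d, W) = -90 + d/(-12 - 5*d) (X(d, W) = d/(-12 - 5*d) - 90 = -90 + d/(-12 - 5*d))
X(x(-4, -9), 62) - 1*9603 = (-1080 - 451*(2 - 4 + 2*(-9)))/(12 + 5*(2 - 4 + 2*(-9))) - 1*9603 = (-1080 - 451*(2 - 4 - 18))/(12 + 5*(2 - 4 - 18)) - 9603 = (-1080 - 451*(-20))/(12 + 5*(-20)) - 9603 = (-1080 + 9020)/(12 - 100) - 9603 = 7940/(-88) - 9603 = -1/88*7940 - 9603 = -1985/22 - 9603 = -213251/22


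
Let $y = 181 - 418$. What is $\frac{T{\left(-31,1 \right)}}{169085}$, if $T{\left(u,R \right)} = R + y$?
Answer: $- \frac{236}{169085} \approx -0.0013957$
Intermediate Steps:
$y = -237$
$T{\left(u,R \right)} = -237 + R$ ($T{\left(u,R \right)} = R - 237 = -237 + R$)
$\frac{T{\left(-31,1 \right)}}{169085} = \frac{-237 + 1}{169085} = \left(-236\right) \frac{1}{169085} = - \frac{236}{169085}$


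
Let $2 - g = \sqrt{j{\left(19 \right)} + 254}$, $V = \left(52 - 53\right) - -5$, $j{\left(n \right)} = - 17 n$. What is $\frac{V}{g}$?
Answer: $\frac{8}{73} + \frac{4 i \sqrt{69}}{73} \approx 0.10959 + 0.45516 i$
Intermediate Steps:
$V = 4$ ($V = -1 + 5 = 4$)
$g = 2 - i \sqrt{69}$ ($g = 2 - \sqrt{\left(-17\right) 19 + 254} = 2 - \sqrt{-323 + 254} = 2 - \sqrt{-69} = 2 - i \sqrt{69} \approx 2.0 - 8.3066 i$)
$\frac{V}{g} = \frac{4}{2 - i \sqrt{69}}$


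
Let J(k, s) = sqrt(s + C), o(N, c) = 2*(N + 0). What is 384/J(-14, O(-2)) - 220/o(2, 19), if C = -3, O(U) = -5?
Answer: -55 - 96*I*sqrt(2) ≈ -55.0 - 135.76*I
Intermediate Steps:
o(N, c) = 2*N
J(k, s) = sqrt(-3 + s) (J(k, s) = sqrt(s - 3) = sqrt(-3 + s))
384/J(-14, O(-2)) - 220/o(2, 19) = 384/(sqrt(-3 - 5)) - 220/(2*2) = 384/(sqrt(-8)) - 220/4 = 384/((2*I*sqrt(2))) - 220*1/4 = 384*(-I*sqrt(2)/4) - 55 = -96*I*sqrt(2) - 55 = -55 - 96*I*sqrt(2)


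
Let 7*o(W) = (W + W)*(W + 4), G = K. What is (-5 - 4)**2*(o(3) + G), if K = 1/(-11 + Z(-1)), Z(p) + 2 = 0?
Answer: 6237/13 ≈ 479.77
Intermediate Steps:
Z(p) = -2 (Z(p) = -2 + 0 = -2)
K = -1/13 (K = 1/(-11 - 2) = 1/(-13) = -1/13 ≈ -0.076923)
G = -1/13 ≈ -0.076923
o(W) = 2*W*(4 + W)/7 (o(W) = ((W + W)*(W + 4))/7 = ((2*W)*(4 + W))/7 = (2*W*(4 + W))/7 = 2*W*(4 + W)/7)
(-5 - 4)**2*(o(3) + G) = (-5 - 4)**2*((2/7)*3*(4 + 3) - 1/13) = (-9)**2*((2/7)*3*7 - 1/13) = 81*(6 - 1/13) = 81*(77/13) = 6237/13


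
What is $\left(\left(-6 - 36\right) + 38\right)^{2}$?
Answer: $16$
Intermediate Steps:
$\left(\left(-6 - 36\right) + 38\right)^{2} = \left(-42 + 38\right)^{2} = \left(-4\right)^{2} = 16$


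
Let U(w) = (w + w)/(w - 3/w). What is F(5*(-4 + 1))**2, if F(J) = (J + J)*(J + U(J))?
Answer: 207360000/1369 ≈ 1.5147e+5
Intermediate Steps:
U(w) = 2*w/(w - 3/w) (U(w) = (2*w)/(w - 3/w) = 2*w/(w - 3/w))
F(J) = 2*J*(J + 2*J**2/(-3 + J**2)) (F(J) = (J + J)*(J + 2*J**2/(-3 + J**2)) = (2*J)*(J + 2*J**2/(-3 + J**2)) = 2*J*(J + 2*J**2/(-3 + J**2)))
F(5*(-4 + 1))**2 = (2*(5*(-4 + 1))**2*(-3 + (5*(-4 + 1))**2 + 2*(5*(-4 + 1)))/(-3 + (5*(-4 + 1))**2))**2 = (2*(5*(-3))**2*(-3 + (5*(-3))**2 + 2*(5*(-3)))/(-3 + (5*(-3))**2))**2 = (2*(-15)**2*(-3 + (-15)**2 + 2*(-15))/(-3 + (-15)**2))**2 = (2*225*(-3 + 225 - 30)/(-3 + 225))**2 = (2*225*192/222)**2 = (2*225*(1/222)*192)**2 = (14400/37)**2 = 207360000/1369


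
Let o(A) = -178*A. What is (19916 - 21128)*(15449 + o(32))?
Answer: -11820636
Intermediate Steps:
(19916 - 21128)*(15449 + o(32)) = (19916 - 21128)*(15449 - 178*32) = -1212*(15449 - 5696) = -1212*9753 = -11820636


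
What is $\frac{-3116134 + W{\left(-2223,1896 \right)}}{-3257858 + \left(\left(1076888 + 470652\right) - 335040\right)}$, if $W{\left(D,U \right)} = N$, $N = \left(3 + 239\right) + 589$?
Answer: $\frac{3115303}{2045358} \approx 1.5231$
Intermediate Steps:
$N = 831$ ($N = 242 + 589 = 831$)
$W{\left(D,U \right)} = 831$
$\frac{-3116134 + W{\left(-2223,1896 \right)}}{-3257858 + \left(\left(1076888 + 470652\right) - 335040\right)} = \frac{-3116134 + 831}{-3257858 + \left(\left(1076888 + 470652\right) - 335040\right)} = - \frac{3115303}{-3257858 + \left(1547540 - 335040\right)} = - \frac{3115303}{-3257858 + 1212500} = - \frac{3115303}{-2045358} = \left(-3115303\right) \left(- \frac{1}{2045358}\right) = \frac{3115303}{2045358}$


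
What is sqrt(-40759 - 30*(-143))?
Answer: I*sqrt(36469) ≈ 190.97*I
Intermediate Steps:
sqrt(-40759 - 30*(-143)) = sqrt(-40759 + 4290) = sqrt(-36469) = I*sqrt(36469)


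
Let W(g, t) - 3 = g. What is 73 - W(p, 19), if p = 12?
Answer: 58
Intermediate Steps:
W(g, t) = 3 + g
73 - W(p, 19) = 73 - (3 + 12) = 73 - 1*15 = 73 - 15 = 58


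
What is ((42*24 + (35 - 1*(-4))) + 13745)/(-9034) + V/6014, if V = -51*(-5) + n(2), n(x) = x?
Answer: -43318675/27165238 ≈ -1.5946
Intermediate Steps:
V = 257 (V = -51*(-5) + 2 = 255 + 2 = 257)
((42*24 + (35 - 1*(-4))) + 13745)/(-9034) + V/6014 = ((42*24 + (35 - 1*(-4))) + 13745)/(-9034) + 257/6014 = ((1008 + (35 + 4)) + 13745)*(-1/9034) + 257*(1/6014) = ((1008 + 39) + 13745)*(-1/9034) + 257/6014 = (1047 + 13745)*(-1/9034) + 257/6014 = 14792*(-1/9034) + 257/6014 = -7396/4517 + 257/6014 = -43318675/27165238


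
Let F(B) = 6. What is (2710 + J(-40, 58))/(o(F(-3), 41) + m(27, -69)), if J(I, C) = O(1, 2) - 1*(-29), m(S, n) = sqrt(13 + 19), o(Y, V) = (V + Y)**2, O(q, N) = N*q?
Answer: 6054869/4879649 - 10964*sqrt(2)/4879649 ≈ 1.2377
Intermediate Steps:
m(S, n) = 4*sqrt(2) (m(S, n) = sqrt(32) = 4*sqrt(2))
J(I, C) = 31 (J(I, C) = 2*1 - 1*(-29) = 2 + 29 = 31)
(2710 + J(-40, 58))/(o(F(-3), 41) + m(27, -69)) = (2710 + 31)/((41 + 6)**2 + 4*sqrt(2)) = 2741/(47**2 + 4*sqrt(2)) = 2741/(2209 + 4*sqrt(2))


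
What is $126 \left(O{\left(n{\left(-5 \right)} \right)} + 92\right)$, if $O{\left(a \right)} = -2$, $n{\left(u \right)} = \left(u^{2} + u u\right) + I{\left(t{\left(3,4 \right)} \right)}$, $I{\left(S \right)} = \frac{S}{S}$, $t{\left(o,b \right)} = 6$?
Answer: $11340$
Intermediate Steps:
$I{\left(S \right)} = 1$
$n{\left(u \right)} = 1 + 2 u^{2}$ ($n{\left(u \right)} = \left(u^{2} + u u\right) + 1 = \left(u^{2} + u^{2}\right) + 1 = 2 u^{2} + 1 = 1 + 2 u^{2}$)
$126 \left(O{\left(n{\left(-5 \right)} \right)} + 92\right) = 126 \left(-2 + 92\right) = 126 \cdot 90 = 11340$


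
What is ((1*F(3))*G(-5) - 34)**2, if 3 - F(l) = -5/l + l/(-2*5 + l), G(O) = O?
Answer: 1560001/441 ≈ 3537.4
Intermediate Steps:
F(l) = 3 + 5/l - l/(-10 + l) (F(l) = 3 - (-5/l + l/(-2*5 + l)) = 3 - (-5/l + l/(-10 + l)) = 3 + (5/l - l/(-10 + l)) = 3 + 5/l - l/(-10 + l))
((1*F(3))*G(-5) - 34)**2 = ((1*((-50 - 25*3 + 2*3**2)/(3*(-10 + 3))))*(-5) - 34)**2 = ((1*((1/3)*(-50 - 75 + 2*9)/(-7)))*(-5) - 34)**2 = ((1*((1/3)*(-1/7)*(-50 - 75 + 18)))*(-5) - 34)**2 = ((1*((1/3)*(-1/7)*(-107)))*(-5) - 34)**2 = ((1*(107/21))*(-5) - 34)**2 = ((107/21)*(-5) - 34)**2 = (-535/21 - 34)**2 = (-1249/21)**2 = 1560001/441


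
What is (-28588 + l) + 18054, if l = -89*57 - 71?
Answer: -15678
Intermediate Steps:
l = -5144 (l = -5073 - 71 = -5144)
(-28588 + l) + 18054 = (-28588 - 5144) + 18054 = -33732 + 18054 = -15678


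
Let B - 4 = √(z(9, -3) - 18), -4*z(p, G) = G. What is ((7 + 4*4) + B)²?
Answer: (54 + I*√69)²/4 ≈ 711.75 + 224.28*I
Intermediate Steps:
z(p, G) = -G/4
B = 4 + I*√69/2 (B = 4 + √(-¼*(-3) - 18) = 4 + √(¾ - 18) = 4 + √(-69/4) = 4 + I*√69/2 ≈ 4.0 + 4.1533*I)
((7 + 4*4) + B)² = ((7 + 4*4) + (4 + I*√69/2))² = ((7 + 16) + (4 + I*√69/2))² = (23 + (4 + I*√69/2))² = (27 + I*√69/2)²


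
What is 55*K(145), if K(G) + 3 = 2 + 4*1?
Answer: 165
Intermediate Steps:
K(G) = 3 (K(G) = -3 + (2 + 4*1) = -3 + (2 + 4) = -3 + 6 = 3)
55*K(145) = 55*3 = 165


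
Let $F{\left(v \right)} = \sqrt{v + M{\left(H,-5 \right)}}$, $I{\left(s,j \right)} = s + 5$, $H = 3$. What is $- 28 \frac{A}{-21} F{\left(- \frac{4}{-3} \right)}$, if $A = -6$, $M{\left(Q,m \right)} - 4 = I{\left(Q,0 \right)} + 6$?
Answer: $- \frac{8 \sqrt{174}}{3} \approx -35.176$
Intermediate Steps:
$I{\left(s,j \right)} = 5 + s$
$M{\left(Q,m \right)} = 15 + Q$ ($M{\left(Q,m \right)} = 4 + \left(\left(5 + Q\right) + 6\right) = 4 + \left(11 + Q\right) = 15 + Q$)
$F{\left(v \right)} = \sqrt{18 + v}$ ($F{\left(v \right)} = \sqrt{v + \left(15 + 3\right)} = \sqrt{v + 18} = \sqrt{18 + v}$)
$- 28 \frac{A}{-21} F{\left(- \frac{4}{-3} \right)} = - 28 \left(- \frac{6}{-21}\right) \sqrt{18 - \frac{4}{-3}} = - 28 \left(\left(-6\right) \left(- \frac{1}{21}\right)\right) \sqrt{18 - - \frac{4}{3}} = \left(-28\right) \frac{2}{7} \sqrt{18 + \frac{4}{3}} = - 8 \sqrt{\frac{58}{3}} = - 8 \frac{\sqrt{174}}{3} = - \frac{8 \sqrt{174}}{3}$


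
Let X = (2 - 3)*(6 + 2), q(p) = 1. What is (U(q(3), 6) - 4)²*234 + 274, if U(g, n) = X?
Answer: 33970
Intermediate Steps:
X = -8 (X = -1*8 = -8)
U(g, n) = -8
(U(q(3), 6) - 4)²*234 + 274 = (-8 - 4)²*234 + 274 = (-12)²*234 + 274 = 144*234 + 274 = 33696 + 274 = 33970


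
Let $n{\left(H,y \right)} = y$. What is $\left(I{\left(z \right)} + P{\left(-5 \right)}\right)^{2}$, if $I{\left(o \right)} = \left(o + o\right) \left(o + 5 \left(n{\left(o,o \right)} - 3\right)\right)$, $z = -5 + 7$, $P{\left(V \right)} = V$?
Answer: $289$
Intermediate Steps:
$z = 2$
$I{\left(o \right)} = 2 o \left(-15 + 6 o\right)$ ($I{\left(o \right)} = \left(o + o\right) \left(o + 5 \left(o - 3\right)\right) = 2 o \left(o + 5 \left(-3 + o\right)\right) = 2 o \left(o + \left(-15 + 5 o\right)\right) = 2 o \left(-15 + 6 o\right)$)
$\left(I{\left(z \right)} + P{\left(-5 \right)}\right)^{2} = \left(6 \cdot 2 \left(-5 + 2 \cdot 2\right) - 5\right)^{2} = \left(6 \cdot 2 \left(-5 + 4\right) - 5\right)^{2} = \left(6 \cdot 2 \left(-1\right) - 5\right)^{2} = \left(-12 - 5\right)^{2} = \left(-17\right)^{2} = 289$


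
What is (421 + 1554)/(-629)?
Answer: -1975/629 ≈ -3.1399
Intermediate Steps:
(421 + 1554)/(-629) = 1975*(-1/629) = -1975/629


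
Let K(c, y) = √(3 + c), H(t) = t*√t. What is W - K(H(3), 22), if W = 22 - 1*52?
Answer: -30 - √(3 + 3*√3) ≈ -32.863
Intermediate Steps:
H(t) = t^(3/2)
W = -30 (W = 22 - 52 = -30)
W - K(H(3), 22) = -30 - √(3 + 3^(3/2)) = -30 - √(3 + 3*√3)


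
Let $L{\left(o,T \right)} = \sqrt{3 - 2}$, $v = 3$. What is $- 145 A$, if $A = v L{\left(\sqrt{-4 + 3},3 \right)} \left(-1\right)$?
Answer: $435$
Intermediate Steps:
$L{\left(o,T \right)} = 1$ ($L{\left(o,T \right)} = \sqrt{1} = 1$)
$A = -3$ ($A = 3 \cdot 1 \left(-1\right) = 3 \left(-1\right) = -3$)
$- 145 A = \left(-145\right) \left(-3\right) = 435$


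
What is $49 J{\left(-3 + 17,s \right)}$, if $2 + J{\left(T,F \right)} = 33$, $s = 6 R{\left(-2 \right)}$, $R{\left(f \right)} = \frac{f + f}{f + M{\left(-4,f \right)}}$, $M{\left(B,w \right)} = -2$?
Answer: $1519$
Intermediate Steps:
$R{\left(f \right)} = \frac{2 f}{-2 + f}$ ($R{\left(f \right)} = \frac{f + f}{f - 2} = \frac{2 f}{-2 + f}$)
$s = 6$ ($s = 6 \cdot 2 \left(-2\right) \frac{1}{-2 - 2} = 6 \cdot 2 \left(-2\right) \frac{1}{-4} = 6 \cdot 2 \left(-2\right) \left(- \frac{1}{4}\right) = 6 \cdot 1 = 6$)
$J{\left(T,F \right)} = 31$ ($J{\left(T,F \right)} = -2 + 33 = 31$)
$49 J{\left(-3 + 17,s \right)} = 49 \cdot 31 = 1519$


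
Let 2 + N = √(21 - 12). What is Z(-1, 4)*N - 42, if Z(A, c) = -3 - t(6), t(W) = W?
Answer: -51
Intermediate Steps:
Z(A, c) = -9 (Z(A, c) = -3 - 1*6 = -3 - 6 = -9)
N = 1 (N = -2 + √(21 - 12) = -2 + √9 = -2 + 3 = 1)
Z(-1, 4)*N - 42 = -9*1 - 42 = -9 - 42 = -51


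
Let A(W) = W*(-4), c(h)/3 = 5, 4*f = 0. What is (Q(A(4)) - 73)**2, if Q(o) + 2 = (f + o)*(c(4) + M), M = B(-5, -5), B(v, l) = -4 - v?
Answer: 109561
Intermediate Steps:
f = 0 (f = (1/4)*0 = 0)
c(h) = 15 (c(h) = 3*5 = 15)
M = 1 (M = -4 - 1*(-5) = -4 + 5 = 1)
A(W) = -4*W
Q(o) = -2 + 16*o (Q(o) = -2 + (0 + o)*(15 + 1) = -2 + o*16 = -2 + 16*o)
(Q(A(4)) - 73)**2 = ((-2 + 16*(-4*4)) - 73)**2 = ((-2 + 16*(-16)) - 73)**2 = ((-2 - 256) - 73)**2 = (-258 - 73)**2 = (-331)**2 = 109561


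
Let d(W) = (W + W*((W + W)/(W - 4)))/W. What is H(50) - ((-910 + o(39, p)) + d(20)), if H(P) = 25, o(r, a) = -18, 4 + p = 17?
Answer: 1899/2 ≈ 949.50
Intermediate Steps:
p = 13 (p = -4 + 17 = 13)
d(W) = (W + 2*W**2/(-4 + W))/W (d(W) = (W + W*((2*W)/(-4 + W)))/W = (W + W*(2*W/(-4 + W)))/W = (W + 2*W**2/(-4 + W))/W)
H(50) - ((-910 + o(39, p)) + d(20)) = 25 - ((-910 - 18) + (-4 + 3*20)/(-4 + 20)) = 25 - (-928 + (-4 + 60)/16) = 25 - (-928 + (1/16)*56) = 25 - (-928 + 7/2) = 25 - 1*(-1849/2) = 25 + 1849/2 = 1899/2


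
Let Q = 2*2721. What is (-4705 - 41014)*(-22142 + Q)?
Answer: 763507300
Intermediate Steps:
Q = 5442
(-4705 - 41014)*(-22142 + Q) = (-4705 - 41014)*(-22142 + 5442) = -45719*(-16700) = 763507300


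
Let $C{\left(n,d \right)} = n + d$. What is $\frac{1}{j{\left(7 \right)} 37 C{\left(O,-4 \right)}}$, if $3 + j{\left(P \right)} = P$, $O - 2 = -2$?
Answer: $- \frac{1}{592} \approx -0.0016892$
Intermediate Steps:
$O = 0$ ($O = 2 - 2 = 0$)
$j{\left(P \right)} = -3 + P$
$C{\left(n,d \right)} = d + n$
$\frac{1}{j{\left(7 \right)} 37 C{\left(O,-4 \right)}} = \frac{1}{\left(-3 + 7\right) 37 \left(-4 + 0\right)} = \frac{1}{4 \cdot 37 \left(-4\right)} = \frac{1}{148 \left(-4\right)} = \frac{1}{-592} = - \frac{1}{592}$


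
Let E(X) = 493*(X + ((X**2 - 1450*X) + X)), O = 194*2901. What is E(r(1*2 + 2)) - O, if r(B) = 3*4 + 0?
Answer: -9058170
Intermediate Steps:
O = 562794
r(B) = 12 (r(B) = 12 + 0 = 12)
E(X) = -713864*X + 493*X**2 (E(X) = 493*(X + (X**2 - 1449*X)) = 493*(X**2 - 1448*X) = -713864*X + 493*X**2)
E(r(1*2 + 2)) - O = 493*12*(-1448 + 12) - 1*562794 = 493*12*(-1436) - 562794 = -8495376 - 562794 = -9058170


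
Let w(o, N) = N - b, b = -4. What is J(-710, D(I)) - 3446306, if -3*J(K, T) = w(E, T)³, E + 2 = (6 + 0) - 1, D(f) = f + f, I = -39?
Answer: -9933694/3 ≈ -3.3112e+6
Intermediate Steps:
D(f) = 2*f
E = 3 (E = -2 + ((6 + 0) - 1) = -2 + (6 - 1) = -2 + 5 = 3)
w(o, N) = 4 + N (w(o, N) = N - 1*(-4) = N + 4 = 4 + N)
J(K, T) = -(4 + T)³/3
J(-710, D(I)) - 3446306 = -(4 + 2*(-39))³/3 - 3446306 = -(4 - 78)³/3 - 3446306 = -⅓*(-74)³ - 3446306 = -⅓*(-405224) - 3446306 = 405224/3 - 3446306 = -9933694/3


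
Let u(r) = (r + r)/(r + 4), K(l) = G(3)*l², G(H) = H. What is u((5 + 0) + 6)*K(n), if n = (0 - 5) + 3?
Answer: 88/5 ≈ 17.600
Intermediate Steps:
n = -2 (n = -5 + 3 = -2)
K(l) = 3*l²
u(r) = 2*r/(4 + r) (u(r) = (2*r)/(4 + r) = 2*r/(4 + r))
u((5 + 0) + 6)*K(n) = (2*((5 + 0) + 6)/(4 + ((5 + 0) + 6)))*(3*(-2)²) = (2*(5 + 6)/(4 + (5 + 6)))*(3*4) = (2*11/(4 + 11))*12 = (2*11/15)*12 = (2*11*(1/15))*12 = (22/15)*12 = 88/5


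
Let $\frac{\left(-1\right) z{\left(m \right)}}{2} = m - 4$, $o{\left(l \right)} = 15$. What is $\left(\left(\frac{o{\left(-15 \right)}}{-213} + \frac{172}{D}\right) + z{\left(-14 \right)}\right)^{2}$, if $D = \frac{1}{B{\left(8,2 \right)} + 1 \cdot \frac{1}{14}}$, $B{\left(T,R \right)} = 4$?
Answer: $\frac{133882078201}{247009} \approx 5.4201 \cdot 10^{5}$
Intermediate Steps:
$z{\left(m \right)} = 8 - 2 m$ ($z{\left(m \right)} = - 2 \left(m - 4\right) = - 2 \left(-4 + m\right) = 8 - 2 m$)
$D = \frac{14}{57}$ ($D = \frac{1}{4 + 1 \cdot \frac{1}{14}} = \frac{1}{4 + \frac{1}{14}} = \frac{1}{\frac{57}{14}} = \frac{14}{57} \approx 0.24561$)
$\left(\left(\frac{o{\left(-15 \right)}}{-213} + \frac{172}{D}\right) + z{\left(-14 \right)}\right)^{2} = \left(\left(\frac{15}{-213} + \frac{172}{\frac{14}{57}}\right) + \left(8 - -28\right)\right)^{2} = \left(\left(15 \left(- \frac{1}{213}\right) + 172 \cdot \frac{57}{14}\right) + \left(8 + 28\right)\right)^{2} = \left(\left(- \frac{5}{71} + \frac{4902}{7}\right) + 36\right)^{2} = \left(\frac{348007}{497} + 36\right)^{2} = \left(\frac{365899}{497}\right)^{2} = \frac{133882078201}{247009}$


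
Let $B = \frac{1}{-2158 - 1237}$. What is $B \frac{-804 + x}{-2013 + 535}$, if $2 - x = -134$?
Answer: $- \frac{334}{2508905} \approx -0.00013313$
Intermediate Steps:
$x = 136$ ($x = 2 - -134 = 2 + 134 = 136$)
$B = - \frac{1}{3395}$ ($B = \frac{1}{-3395} = - \frac{1}{3395} \approx -0.00029455$)
$B \frac{-804 + x}{-2013 + 535} = - \frac{\left(-804 + 136\right) \frac{1}{-2013 + 535}}{3395} = - \frac{\left(-668\right) \frac{1}{-1478}}{3395} = - \frac{\left(-668\right) \left(- \frac{1}{1478}\right)}{3395} = \left(- \frac{1}{3395}\right) \frac{334}{739} = - \frac{334}{2508905}$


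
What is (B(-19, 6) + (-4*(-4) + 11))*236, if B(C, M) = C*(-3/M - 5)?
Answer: 31034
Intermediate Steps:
B(C, M) = C*(-5 - 3/M)
(B(-19, 6) + (-4*(-4) + 11))*236 = (-1*(-19)*(3 + 5*6)/6 + (-4*(-4) + 11))*236 = (-1*(-19)*1/6*(3 + 30) + (16 + 11))*236 = (-1*(-19)*1/6*33 + 27)*236 = (209/2 + 27)*236 = (263/2)*236 = 31034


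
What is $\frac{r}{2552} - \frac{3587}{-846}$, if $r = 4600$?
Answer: $\frac{1630703}{269874} \approx 6.0425$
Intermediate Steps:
$\frac{r}{2552} - \frac{3587}{-846} = \frac{4600}{2552} - \frac{3587}{-846} = 4600 \cdot \frac{1}{2552} - - \frac{3587}{846} = \frac{575}{319} + \frac{3587}{846} = \frac{1630703}{269874}$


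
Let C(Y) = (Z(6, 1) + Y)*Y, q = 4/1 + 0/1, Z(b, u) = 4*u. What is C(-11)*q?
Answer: 308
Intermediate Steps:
q = 4 (q = 4*1 + 0*1 = 4 + 0 = 4)
C(Y) = Y*(4 + Y) (C(Y) = (4*1 + Y)*Y = (4 + Y)*Y = Y*(4 + Y))
C(-11)*q = -11*(4 - 11)*4 = -11*(-7)*4 = 77*4 = 308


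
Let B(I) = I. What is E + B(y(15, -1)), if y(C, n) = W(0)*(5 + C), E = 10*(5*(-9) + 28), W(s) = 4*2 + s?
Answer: -10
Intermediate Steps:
W(s) = 8 + s
E = -170 (E = 10*(-45 + 28) = 10*(-17) = -170)
y(C, n) = 40 + 8*C (y(C, n) = (8 + 0)*(5 + C) = 8*(5 + C) = 40 + 8*C)
E + B(y(15, -1)) = -170 + (40 + 8*15) = -170 + (40 + 120) = -170 + 160 = -10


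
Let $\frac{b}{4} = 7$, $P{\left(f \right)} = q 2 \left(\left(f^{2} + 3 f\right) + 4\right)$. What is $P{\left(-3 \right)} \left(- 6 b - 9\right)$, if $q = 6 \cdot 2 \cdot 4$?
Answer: $-67968$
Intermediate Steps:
$q = 48$ ($q = 12 \cdot 4 = 48$)
$P{\left(f \right)} = 384 + 96 f^{2} + 288 f$ ($P{\left(f \right)} = 48 \cdot 2 \left(\left(f^{2} + 3 f\right) + 4\right) = 96 \left(4 + f^{2} + 3 f\right) = 384 + 96 f^{2} + 288 f$)
$b = 28$ ($b = 4 \cdot 7 = 28$)
$P{\left(-3 \right)} \left(- 6 b - 9\right) = \left(384 + 96 \left(-3\right)^{2} + 288 \left(-3\right)\right) \left(\left(-6\right) 28 - 9\right) = \left(384 + 96 \cdot 9 - 864\right) \left(-168 - 9\right) = \left(384 + 864 - 864\right) \left(-168 - 9\right) = 384 \left(-177\right) = -67968$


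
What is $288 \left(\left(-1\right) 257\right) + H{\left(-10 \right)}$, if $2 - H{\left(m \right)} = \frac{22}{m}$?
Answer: $- \frac{370059}{5} \approx -74012.0$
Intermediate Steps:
$H{\left(m \right)} = 2 - \frac{22}{m}$
$288 \left(\left(-1\right) 257\right) + H{\left(-10 \right)} = 288 \left(\left(-1\right) 257\right) - \left(-2 + \frac{22}{-10}\right) = 288 \left(-257\right) + \left(2 - - \frac{11}{5}\right) = -74016 + \left(2 + \frac{11}{5}\right) = -74016 + \frac{21}{5} = - \frac{370059}{5}$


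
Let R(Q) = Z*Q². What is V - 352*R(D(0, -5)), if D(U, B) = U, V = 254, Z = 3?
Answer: 254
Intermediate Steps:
R(Q) = 3*Q²
V - 352*R(D(0, -5)) = 254 - 1056*0² = 254 - 1056*0 = 254 - 352*0 = 254 + 0 = 254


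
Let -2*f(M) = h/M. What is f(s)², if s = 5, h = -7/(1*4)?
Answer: 49/1600 ≈ 0.030625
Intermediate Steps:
h = -7/4 ≈ -1.7500
f(M) = 7/(8*M) (f(M) = -(-7)/(8*M) = 7/(8*M))
f(s)² = ((7/8)/5)² = ((7/8)*(⅕))² = (7/40)² = 49/1600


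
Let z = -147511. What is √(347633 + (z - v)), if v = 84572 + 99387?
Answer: √16163 ≈ 127.13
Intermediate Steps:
v = 183959
√(347633 + (z - v)) = √(347633 + (-147511 - 1*183959)) = √(347633 + (-147511 - 183959)) = √(347633 - 331470) = √16163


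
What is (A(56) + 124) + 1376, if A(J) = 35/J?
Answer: 12005/8 ≈ 1500.6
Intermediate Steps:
(A(56) + 124) + 1376 = (35/56 + 124) + 1376 = (35*(1/56) + 124) + 1376 = (5/8 + 124) + 1376 = 997/8 + 1376 = 12005/8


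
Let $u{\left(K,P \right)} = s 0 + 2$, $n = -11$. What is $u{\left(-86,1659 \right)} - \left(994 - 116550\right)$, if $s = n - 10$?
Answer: $115558$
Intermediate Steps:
$s = -21$ ($s = -11 - 10 = -21$)
$u{\left(K,P \right)} = 2$ ($u{\left(K,P \right)} = \left(-21\right) 0 + 2 = 0 + 2 = 2$)
$u{\left(-86,1659 \right)} - \left(994 - 116550\right) = 2 - \left(994 - 116550\right) = 2 - -115556 = 2 + 115556 = 115558$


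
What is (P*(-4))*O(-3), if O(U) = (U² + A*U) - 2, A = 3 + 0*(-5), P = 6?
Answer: 48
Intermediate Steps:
A = 3 (A = 3 + 0 = 3)
O(U) = -2 + U² + 3*U (O(U) = (U² + 3*U) - 2 = -2 + U² + 3*U)
(P*(-4))*O(-3) = (6*(-4))*(-2 + (-3)² + 3*(-3)) = -24*(-2 + 9 - 9) = -24*(-2) = 48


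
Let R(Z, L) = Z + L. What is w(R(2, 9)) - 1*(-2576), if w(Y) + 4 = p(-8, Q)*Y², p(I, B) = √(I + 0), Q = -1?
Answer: 2572 + 242*I*√2 ≈ 2572.0 + 342.24*I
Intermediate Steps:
p(I, B) = √I
R(Z, L) = L + Z
w(Y) = -4 + 2*I*√2*Y² (w(Y) = -4 + √(-8)*Y² = -4 + (2*I*√2)*Y² = -4 + 2*I*√2*Y²)
w(R(2, 9)) - 1*(-2576) = (-4 + 2*I*√2*(9 + 2)²) - 1*(-2576) = (-4 + 2*I*√2*11²) + 2576 = (-4 + 2*I*√2*121) + 2576 = (-4 + 242*I*√2) + 2576 = 2572 + 242*I*√2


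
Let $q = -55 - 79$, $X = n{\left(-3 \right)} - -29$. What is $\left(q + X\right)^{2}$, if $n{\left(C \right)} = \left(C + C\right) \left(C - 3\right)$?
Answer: $4761$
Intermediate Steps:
$n{\left(C \right)} = 2 C \left(-3 + C\right)$
$X = 65$ ($X = 2 \left(-3\right) \left(-3 - 3\right) - -29 = 2 \left(-3\right) \left(-6\right) + 29 = 36 + 29 = 65$)
$q = -134$ ($q = -55 - 79 = -134$)
$\left(q + X\right)^{2} = \left(-134 + 65\right)^{2} = \left(-69\right)^{2} = 4761$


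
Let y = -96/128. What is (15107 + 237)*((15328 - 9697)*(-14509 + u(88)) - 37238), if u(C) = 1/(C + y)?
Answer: -437708099722096/349 ≈ -1.2542e+12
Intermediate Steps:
y = -¾ (y = -96*1/128 = -¾ ≈ -0.75000)
u(C) = 1/(-¾ + C) (u(C) = 1/(C - ¾) = 1/(-¾ + C))
(15107 + 237)*((15328 - 9697)*(-14509 + u(88)) - 37238) = (15107 + 237)*((15328 - 9697)*(-14509 + 4/(-3 + 4*88)) - 37238) = 15344*(5631*(-14509 + 4/(-3 + 352)) - 37238) = 15344*(5631*(-14509 + 4/349) - 37238) = 15344*(5631*(-5063637/349) - 37238) = 15344*(-28513339947/349 - 37238) = 15344*(-28526336009/349) = -437708099722096/349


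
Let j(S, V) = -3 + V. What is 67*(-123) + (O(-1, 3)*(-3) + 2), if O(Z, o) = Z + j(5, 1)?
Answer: -8230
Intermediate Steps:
O(Z, o) = -2 + Z (O(Z, o) = Z + (-3 + 1) = Z - 2 = -2 + Z)
67*(-123) + (O(-1, 3)*(-3) + 2) = 67*(-123) + ((-2 - 1)*(-3) + 2) = -8241 + (-3*(-3) + 2) = -8241 + (9 + 2) = -8241 + 11 = -8230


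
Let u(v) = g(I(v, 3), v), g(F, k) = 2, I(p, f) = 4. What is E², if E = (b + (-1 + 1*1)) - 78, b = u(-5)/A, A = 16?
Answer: 388129/64 ≈ 6064.5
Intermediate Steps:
u(v) = 2
b = ⅛ (b = 2/16 = 2*(1/16) = ⅛ ≈ 0.12500)
E = -623/8 (E = (⅛ + (-1 + 1*1)) - 78 = (⅛ + (-1 + 1)) - 78 = (⅛ + 0) - 78 = ⅛ - 78 = -623/8 ≈ -77.875)
E² = (-623/8)² = 388129/64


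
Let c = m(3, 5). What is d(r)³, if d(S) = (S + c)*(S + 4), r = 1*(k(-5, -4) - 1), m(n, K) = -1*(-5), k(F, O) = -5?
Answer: 8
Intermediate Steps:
m(n, K) = 5
c = 5
r = -6 (r = 1*(-5 - 1) = 1*(-6) = -6)
d(S) = (4 + S)*(5 + S) (d(S) = (S + 5)*(S + 4) = (5 + S)*(4 + S) = (4 + S)*(5 + S))
d(r)³ = (20 + (-6)² + 9*(-6))³ = (20 + 36 - 54)³ = 2³ = 8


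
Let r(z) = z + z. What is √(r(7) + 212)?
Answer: √226 ≈ 15.033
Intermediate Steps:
r(z) = 2*z
√(r(7) + 212) = √(2*7 + 212) = √(14 + 212) = √226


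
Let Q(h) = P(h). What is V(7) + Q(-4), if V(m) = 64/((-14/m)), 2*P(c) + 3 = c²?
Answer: -51/2 ≈ -25.500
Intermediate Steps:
P(c) = -3/2 + c²/2
Q(h) = -3/2 + h²/2
V(m) = -32*m/7 (V(m) = 64*(-m/14) = -32*m/7)
V(7) + Q(-4) = -32/7*7 + (-3/2 + (½)*(-4)²) = -32 + (-3/2 + (½)*16) = -32 + (-3/2 + 8) = -32 + 13/2 = -51/2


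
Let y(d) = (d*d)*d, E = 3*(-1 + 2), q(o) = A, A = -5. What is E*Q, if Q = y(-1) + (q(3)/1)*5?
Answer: -78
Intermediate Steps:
q(o) = -5
E = 3 (E = 3*1 = 3)
y(d) = d³ (y(d) = d²*d = d³)
Q = -26 (Q = (-1)³ - 5/1*5 = -1 - 5*1*5 = -1 - 5*5 = -1 - 25 = -26)
E*Q = 3*(-26) = -78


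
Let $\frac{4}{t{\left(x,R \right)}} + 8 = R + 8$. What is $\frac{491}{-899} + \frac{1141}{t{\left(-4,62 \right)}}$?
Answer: $\frac{31797547}{1798} \approx 17685.0$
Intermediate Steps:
$t{\left(x,R \right)} = \frac{4}{R}$ ($t{\left(x,R \right)} = \frac{4}{-8 + \left(R + 8\right)} = \frac{4}{-8 + \left(8 + R\right)} = \frac{4}{R}$)
$\frac{491}{-899} + \frac{1141}{t{\left(-4,62 \right)}} = \frac{491}{-899} + \frac{1141}{4 \cdot \frac{1}{62}} = 491 \left(- \frac{1}{899}\right) + \frac{1141}{4 \cdot \frac{1}{62}} = - \frac{491}{899} + \frac{1141}{\frac{2}{31}} = - \frac{491}{899} + 1141 \cdot \frac{31}{2} = - \frac{491}{899} + \frac{35371}{2} = \frac{31797547}{1798}$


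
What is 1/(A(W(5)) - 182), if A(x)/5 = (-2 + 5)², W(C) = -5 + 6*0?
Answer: -1/137 ≈ -0.0072993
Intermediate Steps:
W(C) = -5 (W(C) = -5 + 0 = -5)
A(x) = 45 (A(x) = 5*(-2 + 5)² = 5*3² = 5*9 = 45)
1/(A(W(5)) - 182) = 1/(45 - 182) = 1/(-137) = -1/137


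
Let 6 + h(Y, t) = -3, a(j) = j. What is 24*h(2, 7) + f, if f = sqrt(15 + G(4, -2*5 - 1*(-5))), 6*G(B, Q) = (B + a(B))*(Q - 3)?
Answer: -216 + sqrt(39)/3 ≈ -213.92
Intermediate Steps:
h(Y, t) = -9 (h(Y, t) = -6 - 3 = -9)
G(B, Q) = B*(-3 + Q)/3 (G(B, Q) = ((B + B)*(Q - 3))/6 = ((2*B)*(-3 + Q))/6 = (2*B*(-3 + Q))/6 = B*(-3 + Q)/3)
f = sqrt(39)/3 (f = sqrt(15 + (1/3)*4*(-3 + (-2*5 - 1*(-5)))) = sqrt(15 + (1/3)*4*(-3 + (-10 + 5))) = sqrt(15 + (1/3)*4*(-3 - 5)) = sqrt(15 + (1/3)*4*(-8)) = sqrt(15 - 32/3) = sqrt(13/3) = sqrt(39)/3 ≈ 2.0817)
24*h(2, 7) + f = 24*(-9) + sqrt(39)/3 = -216 + sqrt(39)/3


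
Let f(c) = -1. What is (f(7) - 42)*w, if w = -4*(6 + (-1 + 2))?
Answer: 1204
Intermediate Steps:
w = -28 (w = -4*(6 + 1) = -4*7 = -28)
(f(7) - 42)*w = (-1 - 42)*(-28) = -43*(-28) = 1204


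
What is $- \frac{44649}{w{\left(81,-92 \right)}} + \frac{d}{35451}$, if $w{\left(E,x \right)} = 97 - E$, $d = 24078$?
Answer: $- \frac{527488817}{189072} \approx -2789.9$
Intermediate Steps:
$- \frac{44649}{w{\left(81,-92 \right)}} + \frac{d}{35451} = - \frac{44649}{97 - 81} + \frac{24078}{35451} = - \frac{44649}{97 - 81} + 24078 \cdot \frac{1}{35451} = - \frac{44649}{16} + \frac{8026}{11817} = - \frac{527488817}{189072}$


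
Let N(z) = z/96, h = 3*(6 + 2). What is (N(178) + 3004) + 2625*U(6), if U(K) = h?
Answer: 3168281/48 ≈ 66006.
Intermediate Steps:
h = 24 (h = 3*8 = 24)
U(K) = 24
N(z) = z/96 (N(z) = z*(1/96) = z/96)
(N(178) + 3004) + 2625*U(6) = ((1/96)*178 + 3004) + 2625*24 = (89/48 + 3004) + 63000 = 144281/48 + 63000 = 3168281/48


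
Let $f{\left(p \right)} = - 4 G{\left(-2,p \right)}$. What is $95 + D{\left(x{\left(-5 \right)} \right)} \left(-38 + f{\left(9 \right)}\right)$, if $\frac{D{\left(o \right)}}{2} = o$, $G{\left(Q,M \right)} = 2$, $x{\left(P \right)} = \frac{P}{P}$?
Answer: $3$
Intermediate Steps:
$x{\left(P \right)} = 1$
$D{\left(o \right)} = 2 o$
$f{\left(p \right)} = -8$ ($f{\left(p \right)} = \left(-4\right) 2 = -8$)
$95 + D{\left(x{\left(-5 \right)} \right)} \left(-38 + f{\left(9 \right)}\right) = 95 + 2 \cdot 1 \left(-38 - 8\right) = 95 + 2 \left(-46\right) = 95 - 92 = 3$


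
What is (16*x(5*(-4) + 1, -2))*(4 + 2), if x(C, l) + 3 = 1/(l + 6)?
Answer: -264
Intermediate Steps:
x(C, l) = -3 + 1/(6 + l) (x(C, l) = -3 + 1/(l + 6) = -3 + 1/(6 + l))
(16*x(5*(-4) + 1, -2))*(4 + 2) = (16*((-17 - 3*(-2))/(6 - 2)))*(4 + 2) = (16*((-17 + 6)/4))*6 = (16*((1/4)*(-11)))*6 = (16*(-11/4))*6 = -44*6 = -264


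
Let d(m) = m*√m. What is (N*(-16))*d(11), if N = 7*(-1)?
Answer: 1232*√11 ≈ 4086.1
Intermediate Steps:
d(m) = m^(3/2)
N = -7
(N*(-16))*d(11) = (-7*(-16))*11^(3/2) = 112*(11*√11) = 1232*√11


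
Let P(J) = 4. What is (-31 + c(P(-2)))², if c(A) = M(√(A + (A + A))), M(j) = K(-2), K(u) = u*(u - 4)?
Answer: 361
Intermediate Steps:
K(u) = u*(-4 + u)
M(j) = 12 (M(j) = -2*(-4 - 2) = -2*(-6) = 12)
c(A) = 12
(-31 + c(P(-2)))² = (-31 + 12)² = (-19)² = 361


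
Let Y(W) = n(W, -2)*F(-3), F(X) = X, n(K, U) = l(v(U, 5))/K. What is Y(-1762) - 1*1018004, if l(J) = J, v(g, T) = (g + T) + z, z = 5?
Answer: -896861512/881 ≈ -1.0180e+6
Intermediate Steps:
v(g, T) = 5 + T + g (v(g, T) = (g + T) + 5 = (T + g) + 5 = 5 + T + g)
n(K, U) = (10 + U)/K (n(K, U) = (5 + 5 + U)/K = (10 + U)/K)
Y(W) = -24/W (Y(W) = ((10 - 2)/W)*(-3) = (8/W)*(-3) = -24/W)
Y(-1762) - 1*1018004 = -24/(-1762) - 1*1018004 = -24*(-1/1762) - 1018004 = 12/881 - 1018004 = -896861512/881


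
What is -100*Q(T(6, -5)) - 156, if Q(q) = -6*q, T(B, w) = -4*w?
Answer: 11844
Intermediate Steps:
-100*Q(T(6, -5)) - 156 = -(-600)*(-4*(-5)) - 156 = -(-600)*20 - 156 = -100*(-120) - 156 = 12000 - 156 = 11844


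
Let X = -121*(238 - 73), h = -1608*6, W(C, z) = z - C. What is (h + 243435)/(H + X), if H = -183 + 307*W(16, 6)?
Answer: -233787/23218 ≈ -10.069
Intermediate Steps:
h = -9648
H = -3253 (H = -183 + 307*(6 - 1*16) = -183 + 307*(6 - 16) = -183 + 307*(-10) = -183 - 3070 = -3253)
X = -19965 (X = -121*165 = -19965)
(h + 243435)/(H + X) = (-9648 + 243435)/(-3253 - 19965) = 233787/(-23218) = 233787*(-1/23218) = -233787/23218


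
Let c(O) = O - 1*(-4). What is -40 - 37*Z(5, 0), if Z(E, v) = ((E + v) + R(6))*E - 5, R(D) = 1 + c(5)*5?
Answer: -9290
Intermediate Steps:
c(O) = 4 + O (c(O) = O + 4 = 4 + O)
R(D) = 46 (R(D) = 1 + (4 + 5)*5 = 1 + 9*5 = 1 + 45 = 46)
Z(E, v) = -5 + E*(46 + E + v) (Z(E, v) = ((E + v) + 46)*E - 5 = (46 + E + v)*E - 5 = E*(46 + E + v) - 5 = -5 + E*(46 + E + v))
-40 - 37*Z(5, 0) = -40 - 37*(-5 + 5² + 46*5 + 5*0) = -40 - 37*(-5 + 25 + 230 + 0) = -40 - 37*250 = -40 - 9250 = -9290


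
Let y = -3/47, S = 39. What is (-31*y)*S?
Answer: 3627/47 ≈ 77.170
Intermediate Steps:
y = -3/47 (y = -3*1/47 = -3/47 ≈ -0.063830)
(-31*y)*S = -31*(-3/47)*39 = (93/47)*39 = 3627/47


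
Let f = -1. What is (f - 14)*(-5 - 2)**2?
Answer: -735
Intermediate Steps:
(f - 14)*(-5 - 2)**2 = (-1 - 14)*(-5 - 2)**2 = -15*(-7)**2 = -15*49 = -735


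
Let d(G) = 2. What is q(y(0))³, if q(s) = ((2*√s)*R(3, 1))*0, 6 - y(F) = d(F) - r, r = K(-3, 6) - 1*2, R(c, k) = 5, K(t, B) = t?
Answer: 0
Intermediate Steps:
r = -5 (r = -3 - 1*2 = -3 - 2 = -5)
y(F) = -1 (y(F) = 6 - (2 - 1*(-5)) = 6 - (2 + 5) = 6 - 1*7 = 6 - 7 = -1)
q(s) = 0 (q(s) = ((2*√s)*5)*0 = (10*√s)*0 = 0)
q(y(0))³ = 0³ = 0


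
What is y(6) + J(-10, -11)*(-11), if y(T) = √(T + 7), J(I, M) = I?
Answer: 110 + √13 ≈ 113.61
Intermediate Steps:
y(T) = √(7 + T)
y(6) + J(-10, -11)*(-11) = √(7 + 6) - 10*(-11) = √13 + 110 = 110 + √13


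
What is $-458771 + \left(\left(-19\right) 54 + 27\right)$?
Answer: $-459770$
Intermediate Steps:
$-458771 + \left(\left(-19\right) 54 + 27\right) = -458771 + \left(-1026 + 27\right) = -458771 - 999 = -459770$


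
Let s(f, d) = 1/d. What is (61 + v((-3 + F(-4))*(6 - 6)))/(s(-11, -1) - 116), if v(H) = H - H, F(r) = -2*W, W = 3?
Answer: -61/117 ≈ -0.52137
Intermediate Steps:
F(r) = -6 (F(r) = -2*3 = -6)
v(H) = 0
(61 + v((-3 + F(-4))*(6 - 6)))/(s(-11, -1) - 116) = (61 + 0)/(1/(-1) - 116) = 61/(-1 - 116) = 61/(-117) = -1/117*61 = -61/117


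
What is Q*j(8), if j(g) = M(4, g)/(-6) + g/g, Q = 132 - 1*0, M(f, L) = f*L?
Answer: -572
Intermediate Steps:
M(f, L) = L*f
Q = 132 (Q = 132 + 0 = 132)
j(g) = 1 - 2*g/3 (j(g) = (g*4)/(-6) + g/g = (4*g)*(-⅙) + 1 = -2*g/3 + 1 = 1 - 2*g/3)
Q*j(8) = 132*(1 - ⅔*8) = 132*(1 - 16/3) = 132*(-13/3) = -572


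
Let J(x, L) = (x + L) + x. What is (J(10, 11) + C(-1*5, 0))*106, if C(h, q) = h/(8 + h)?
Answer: 9328/3 ≈ 3109.3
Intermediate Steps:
J(x, L) = L + 2*x (J(x, L) = (L + x) + x = L + 2*x)
C(h, q) = h/(8 + h)
(J(10, 11) + C(-1*5, 0))*106 = ((11 + 2*10) + (-1*5)/(8 - 1*5))*106 = ((11 + 20) - 5/(8 - 5))*106 = (31 - 5/3)*106 = (88/3)*106 = 9328/3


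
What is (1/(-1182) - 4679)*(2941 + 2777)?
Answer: -5270641787/197 ≈ -2.6755e+7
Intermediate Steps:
(1/(-1182) - 4679)*(2941 + 2777) = (-1/1182 - 4679)*5718 = -5530579/1182*5718 = -5270641787/197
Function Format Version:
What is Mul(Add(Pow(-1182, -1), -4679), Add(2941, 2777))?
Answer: Rational(-5270641787, 197) ≈ -2.6755e+7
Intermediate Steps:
Mul(Add(Pow(-1182, -1), -4679), Add(2941, 2777)) = Mul(Add(Rational(-1, 1182), -4679), 5718) = Mul(Rational(-5530579, 1182), 5718) = Rational(-5270641787, 197)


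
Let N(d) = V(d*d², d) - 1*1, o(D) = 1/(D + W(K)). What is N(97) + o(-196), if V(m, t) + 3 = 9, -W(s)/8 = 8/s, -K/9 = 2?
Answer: 8651/1732 ≈ 4.9948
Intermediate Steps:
K = -18 (K = -9*2 = -18)
W(s) = -64/s
o(D) = 1/(32/9 + D) (o(D) = 1/(D - 64/(-18)) = 1/(D - 64*(-1/18)) = 1/(D + 32/9) = 1/(32/9 + D))
V(m, t) = 6 (V(m, t) = -3 + 9 = 6)
N(d) = 5 (N(d) = 6 - 1*1 = 6 - 1 = 5)
N(97) + o(-196) = 5 + 9/(32 + 9*(-196)) = 5 + 9/(32 - 1764) = 5 + 9/(-1732) = 5 + 9*(-1/1732) = 5 - 9/1732 = 8651/1732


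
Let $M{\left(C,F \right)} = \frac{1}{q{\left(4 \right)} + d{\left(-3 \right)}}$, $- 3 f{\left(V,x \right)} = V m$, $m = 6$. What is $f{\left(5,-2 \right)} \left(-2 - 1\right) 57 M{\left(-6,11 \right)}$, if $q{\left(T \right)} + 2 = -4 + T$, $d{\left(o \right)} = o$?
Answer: $-342$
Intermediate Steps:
$f{\left(V,x \right)} = - 2 V$ ($f{\left(V,x \right)} = - \frac{V 6}{3} = - \frac{6 V}{3} = - 2 V$)
$q{\left(T \right)} = -6 + T$ ($q{\left(T \right)} = -2 + \left(-4 + T\right) = -6 + T$)
$M{\left(C,F \right)} = - \frac{1}{5}$ ($M{\left(C,F \right)} = \frac{1}{\left(-6 + 4\right) - 3} = \frac{1}{-2 - 3} = \frac{1}{-5} = - \frac{1}{5}$)
$f{\left(5,-2 \right)} \left(-2 - 1\right) 57 M{\left(-6,11 \right)} = \left(-2\right) 5 \left(-2 - 1\right) 57 \left(- \frac{1}{5}\right) = \left(-10\right) \left(-3\right) 57 \left(- \frac{1}{5}\right) = 30 \cdot 57 \left(- \frac{1}{5}\right) = 1710 \left(- \frac{1}{5}\right) = -342$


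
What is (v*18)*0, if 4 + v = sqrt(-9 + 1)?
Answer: 0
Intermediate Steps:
v = -4 + 2*I*sqrt(2) (v = -4 + sqrt(-9 + 1) = -4 + sqrt(-8) = -4 + 2*I*sqrt(2) ≈ -4.0 + 2.8284*I)
(v*18)*0 = ((-4 + 2*I*sqrt(2))*18)*0 = (-72 + 36*I*sqrt(2))*0 = 0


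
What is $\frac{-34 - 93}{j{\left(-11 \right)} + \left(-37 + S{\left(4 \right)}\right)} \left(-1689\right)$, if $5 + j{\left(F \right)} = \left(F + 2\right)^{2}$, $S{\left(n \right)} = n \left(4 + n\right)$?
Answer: $\frac{214503}{71} \approx 3021.2$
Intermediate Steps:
$j{\left(F \right)} = -5 + \left(2 + F\right)^{2}$ ($j{\left(F \right)} = -5 + \left(F + 2\right)^{2} = -5 + \left(2 + F\right)^{2}$)
$\frac{-34 - 93}{j{\left(-11 \right)} + \left(-37 + S{\left(4 \right)}\right)} \left(-1689\right) = \frac{-34 - 93}{\left(-5 + \left(2 - 11\right)^{2}\right) - \left(37 - 4 \left(4 + 4\right)\right)} \left(-1689\right) = - \frac{127}{\left(-5 + \left(-9\right)^{2}\right) + \left(-37 + 4 \cdot 8\right)} \left(-1689\right) = - \frac{127}{\left(-5 + 81\right) + \left(-37 + 32\right)} \left(-1689\right) = - \frac{127}{76 - 5} \left(-1689\right) = - \frac{127}{71} \left(-1689\right) = \left(-127\right) \frac{1}{71} \left(-1689\right) = \left(- \frac{127}{71}\right) \left(-1689\right) = \frac{214503}{71}$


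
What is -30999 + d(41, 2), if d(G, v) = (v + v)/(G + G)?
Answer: -1270957/41 ≈ -30999.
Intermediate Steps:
d(G, v) = v/G (d(G, v) = (2*v)/((2*G)) = (2*v)*(1/(2*G)) = v/G)
-30999 + d(41, 2) = -30999 + 2/41 = -1270957/41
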